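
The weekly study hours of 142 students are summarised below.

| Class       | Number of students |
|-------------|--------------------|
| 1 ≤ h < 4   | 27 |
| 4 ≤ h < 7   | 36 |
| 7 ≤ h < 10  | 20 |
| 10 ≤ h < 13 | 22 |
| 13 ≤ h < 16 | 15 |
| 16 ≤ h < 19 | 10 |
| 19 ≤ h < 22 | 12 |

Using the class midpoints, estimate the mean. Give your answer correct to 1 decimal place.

9.3

Midpoints: 2.5, 5.5, 8.5, 11.5, 14.5, 17.5, 20.5
Σfm = 27×2.5 + 36×5.5 + 20×8.5 + 22×11.5 + 15×14.5 + 10×17.5 + 12×20.5 = 1327
n = Σf = 142
Mean = 1327 / 142 = 9.3451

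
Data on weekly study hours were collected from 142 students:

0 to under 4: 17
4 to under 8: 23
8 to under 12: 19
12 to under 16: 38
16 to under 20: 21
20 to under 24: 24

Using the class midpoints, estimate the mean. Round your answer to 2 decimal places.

Midpoints: 2, 6, 10, 14, 18, 22
Σfm = 17×2 + 23×6 + 19×10 + 38×14 + 21×18 + 24×22 = 1800
n = Σf = 142
Mean = 1800 / 142 = 12.6761

12.68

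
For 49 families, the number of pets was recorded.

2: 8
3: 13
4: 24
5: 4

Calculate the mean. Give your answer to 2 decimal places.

3.49

Values: 2, 3, 4, 5
Σfx = 8×2 + 13×3 + 24×4 + 4×5 = 171
n = Σf = 49
Mean = 171 / 49 = 3.4898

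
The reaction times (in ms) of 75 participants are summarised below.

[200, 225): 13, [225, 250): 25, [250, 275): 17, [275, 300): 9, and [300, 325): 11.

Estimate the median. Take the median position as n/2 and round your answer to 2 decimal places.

249.50

Cumulative frequencies: 13, 38, 55, 64, 75
n = 75; position = n/2 = 37.5.
This falls in the class [225, 250): L = 225, F = 13, f = 25, h = 25.
Median ≈ 225 + ((37.5 − 13) / 25) × 25 = 249.5000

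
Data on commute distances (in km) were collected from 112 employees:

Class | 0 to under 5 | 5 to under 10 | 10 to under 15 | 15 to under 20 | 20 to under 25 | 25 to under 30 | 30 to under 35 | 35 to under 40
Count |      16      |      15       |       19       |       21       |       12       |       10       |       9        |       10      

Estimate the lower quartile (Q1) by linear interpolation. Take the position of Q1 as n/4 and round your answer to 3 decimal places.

9.000

Cumulative frequencies: 16, 31, 50, 71, 83, 93, 102, 112
n = 112; position = n/4 = 28.
This falls in the class 5 to under 10: L = 5, F = 16, f = 15, h = 5.
Lower quartile ≈ 5 + ((28 − 16) / 15) × 5 = 9.0000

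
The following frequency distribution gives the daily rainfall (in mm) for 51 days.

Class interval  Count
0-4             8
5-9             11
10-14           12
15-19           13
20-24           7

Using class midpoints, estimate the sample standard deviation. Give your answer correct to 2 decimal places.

6.48

Midpoints: 2, 7, 12, 17, 22
n = 51, Σfm = 612, mean = 12.0000
Σfm² = 9444
Σf(m − x̄)² = Σfm² − (Σfm)²/n = 9444 − 612²/51 = 2100.0000
Sample variance = 2100.0000 / 50 = 42.0000
Standard deviation = √42.0000 = 6.4807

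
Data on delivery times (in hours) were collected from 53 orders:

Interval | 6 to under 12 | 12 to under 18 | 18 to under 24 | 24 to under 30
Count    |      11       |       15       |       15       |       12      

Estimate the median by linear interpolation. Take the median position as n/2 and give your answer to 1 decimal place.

Cumulative frequencies: 11, 26, 41, 53
n = 53; position = n/2 = 26.5.
This falls in the class 18 to under 24: L = 18, F = 26, f = 15, h = 6.
Median ≈ 18 + ((26.5 − 26) / 15) × 6 = 18.2000

18.2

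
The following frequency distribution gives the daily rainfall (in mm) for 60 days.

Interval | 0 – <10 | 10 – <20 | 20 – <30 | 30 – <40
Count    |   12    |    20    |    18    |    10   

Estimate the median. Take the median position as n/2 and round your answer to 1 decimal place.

19.0

Cumulative frequencies: 12, 32, 50, 60
n = 60; position = n/2 = 30.
This falls in the class 10 – <20: L = 10, F = 12, f = 20, h = 10.
Median ≈ 10 + ((30 − 12) / 20) × 10 = 19.0000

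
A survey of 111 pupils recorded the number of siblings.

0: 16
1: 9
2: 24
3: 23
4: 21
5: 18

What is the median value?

3

Cumulative frequencies: 16, 25, 49, 72, 93, 111
n = 111, so the median is the value in position (n+1)/2 = 56.
Position 56 falls at value 3.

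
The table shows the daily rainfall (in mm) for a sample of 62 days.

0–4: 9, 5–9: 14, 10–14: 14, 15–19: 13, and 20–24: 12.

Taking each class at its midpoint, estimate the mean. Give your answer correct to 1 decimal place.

12.4

Midpoints: 2, 7, 12, 17, 22
Σfm = 9×2 + 14×7 + 14×12 + 13×17 + 12×22 = 769
n = Σf = 62
Mean = 769 / 62 = 12.4032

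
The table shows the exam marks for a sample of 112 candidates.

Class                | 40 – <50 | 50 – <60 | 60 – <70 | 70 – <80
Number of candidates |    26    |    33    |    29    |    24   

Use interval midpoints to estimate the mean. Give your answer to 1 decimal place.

59.6

Midpoints: 45, 55, 65, 75
Σfm = 26×45 + 33×55 + 29×65 + 24×75 = 6670
n = Σf = 112
Mean = 6670 / 112 = 59.5536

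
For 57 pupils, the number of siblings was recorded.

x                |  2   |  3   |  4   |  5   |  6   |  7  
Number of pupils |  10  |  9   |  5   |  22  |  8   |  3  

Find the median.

5

Cumulative frequencies: 10, 19, 24, 46, 54, 57
n = 57, so the median is the value in position (n+1)/2 = 29.
Position 29 falls at value 5.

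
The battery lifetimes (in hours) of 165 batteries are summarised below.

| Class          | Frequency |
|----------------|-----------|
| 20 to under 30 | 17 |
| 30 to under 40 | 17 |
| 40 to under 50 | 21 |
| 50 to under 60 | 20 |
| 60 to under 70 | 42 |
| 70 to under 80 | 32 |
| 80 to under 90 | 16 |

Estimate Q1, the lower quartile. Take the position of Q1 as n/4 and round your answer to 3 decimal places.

43.452

Cumulative frequencies: 17, 34, 55, 75, 117, 149, 165
n = 165; position = n/4 = 41.25.
This falls in the class 40 to under 50: L = 40, F = 34, f = 21, h = 10.
Lower quartile ≈ 40 + ((41.25 − 34) / 21) × 10 = 43.4524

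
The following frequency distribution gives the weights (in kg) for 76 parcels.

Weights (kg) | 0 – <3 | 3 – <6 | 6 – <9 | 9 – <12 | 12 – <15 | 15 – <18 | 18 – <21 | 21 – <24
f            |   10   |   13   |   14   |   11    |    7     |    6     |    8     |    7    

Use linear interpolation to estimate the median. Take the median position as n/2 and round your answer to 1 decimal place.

Cumulative frequencies: 10, 23, 37, 48, 55, 61, 69, 76
n = 76; position = n/2 = 38.
This falls in the class 9 – <12: L = 9, F = 37, f = 11, h = 3.
Median ≈ 9 + ((38 − 37) / 11) × 3 = 9.2727

9.3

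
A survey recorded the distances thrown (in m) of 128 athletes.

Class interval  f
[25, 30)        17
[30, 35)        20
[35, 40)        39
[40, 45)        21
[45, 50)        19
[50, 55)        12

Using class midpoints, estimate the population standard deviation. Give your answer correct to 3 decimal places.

7.393

Midpoints: 27.5, 32.5, 37.5, 42.5, 47.5, 52.5
n = 128, Σfm = 5005, mean = 39.1016
Σfm² = 202700
Σf(m − x̄)² = Σfm² − (Σfm)²/n = 202700 − 5005²/128 = 6996.6797
Population variance = 6996.6797 / 128 = 54.6616
Standard deviation = √54.6616 = 7.3933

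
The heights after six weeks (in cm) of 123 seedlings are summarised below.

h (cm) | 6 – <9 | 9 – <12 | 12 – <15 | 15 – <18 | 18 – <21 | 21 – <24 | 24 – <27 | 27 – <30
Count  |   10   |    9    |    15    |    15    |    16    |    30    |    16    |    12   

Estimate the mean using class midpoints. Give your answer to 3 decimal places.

19.159

Midpoints: 7.5, 10.5, 13.5, 16.5, 19.5, 22.5, 25.5, 28.5
Σfm = 10×7.5 + 9×10.5 + 15×13.5 + 15×16.5 + 16×19.5 + 30×22.5 + 16×25.5 + 12×28.5 = 2356.5
n = Σf = 123
Mean = 2356.5 / 123 = 19.1585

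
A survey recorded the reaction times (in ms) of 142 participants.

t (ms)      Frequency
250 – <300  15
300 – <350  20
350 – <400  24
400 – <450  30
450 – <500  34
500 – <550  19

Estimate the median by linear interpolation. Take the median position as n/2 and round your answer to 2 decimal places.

420.00

Cumulative frequencies: 15, 35, 59, 89, 123, 142
n = 142; position = n/2 = 71.
This falls in the class 400 – <450: L = 400, F = 59, f = 30, h = 50.
Median ≈ 400 + ((71 − 59) / 30) × 50 = 420.0000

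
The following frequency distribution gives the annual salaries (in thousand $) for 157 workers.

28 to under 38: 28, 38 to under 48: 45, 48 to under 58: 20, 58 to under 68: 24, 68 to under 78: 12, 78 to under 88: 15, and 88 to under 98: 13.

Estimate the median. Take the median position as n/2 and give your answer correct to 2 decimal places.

50.75

Cumulative frequencies: 28, 73, 93, 117, 129, 144, 157
n = 157; position = n/2 = 78.5.
This falls in the class 48 to under 58: L = 48, F = 73, f = 20, h = 10.
Median ≈ 48 + ((78.5 − 73) / 20) × 10 = 50.7500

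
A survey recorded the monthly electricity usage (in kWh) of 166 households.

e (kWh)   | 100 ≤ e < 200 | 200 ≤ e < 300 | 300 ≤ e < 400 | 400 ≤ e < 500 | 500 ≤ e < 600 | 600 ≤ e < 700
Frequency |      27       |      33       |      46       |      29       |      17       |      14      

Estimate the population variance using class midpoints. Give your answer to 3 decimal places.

21810.132

Midpoints: 150, 250, 350, 450, 550, 650
n = 166, Σfm = 59900, mean = 360.8434
Σfm² = 25235000
Σf(m − x̄)² = Σfm² − (Σfm)²/n = 25235000 − 59900²/166 = 3620481.9277
Population variance = 3620481.9277 / 166 = 21810.1321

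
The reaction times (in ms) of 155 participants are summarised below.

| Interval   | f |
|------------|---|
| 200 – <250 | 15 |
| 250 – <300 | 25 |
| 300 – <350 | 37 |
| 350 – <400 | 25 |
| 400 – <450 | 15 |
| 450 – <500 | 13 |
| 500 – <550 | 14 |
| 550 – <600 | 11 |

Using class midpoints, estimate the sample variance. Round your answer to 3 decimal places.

Midpoints: 225, 275, 325, 375, 425, 475, 525, 575
n = 155, Σfm = 57875, mean = 373.3871
Σfm² = 23211875
Σf(m − x̄)² = Σfm² − (Σfm)²/n = 23211875 − 57875²/155 = 1602096.7742
Sample variance = 1602096.7742 / 154 = 10403.2258

10403.226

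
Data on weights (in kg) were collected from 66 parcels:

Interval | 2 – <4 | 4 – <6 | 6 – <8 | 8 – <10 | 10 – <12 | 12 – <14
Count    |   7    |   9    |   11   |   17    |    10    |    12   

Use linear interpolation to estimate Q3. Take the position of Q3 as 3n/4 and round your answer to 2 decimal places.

11.10

Cumulative frequencies: 7, 16, 27, 44, 54, 66
n = 66; position = 3n/4 = 49.5.
This falls in the class 10 – <12: L = 10, F = 44, f = 10, h = 2.
Upper quartile ≈ 10 + ((49.5 − 44) / 10) × 2 = 11.1000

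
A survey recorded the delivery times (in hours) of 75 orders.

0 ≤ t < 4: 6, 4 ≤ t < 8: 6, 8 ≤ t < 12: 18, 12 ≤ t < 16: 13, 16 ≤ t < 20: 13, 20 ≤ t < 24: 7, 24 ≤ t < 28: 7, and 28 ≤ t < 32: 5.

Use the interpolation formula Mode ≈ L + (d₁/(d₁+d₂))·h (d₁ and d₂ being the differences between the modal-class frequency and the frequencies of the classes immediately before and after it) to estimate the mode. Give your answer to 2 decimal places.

Modal class: 8 ≤ t < 12 (highest frequency 18).
d₁ = 18 − 6 = 12, d₂ = 18 − 13 = 5
Mode ≈ 8 + (12/(12+5)) × 4 = 8 + 2.8235 = 10.8235

10.82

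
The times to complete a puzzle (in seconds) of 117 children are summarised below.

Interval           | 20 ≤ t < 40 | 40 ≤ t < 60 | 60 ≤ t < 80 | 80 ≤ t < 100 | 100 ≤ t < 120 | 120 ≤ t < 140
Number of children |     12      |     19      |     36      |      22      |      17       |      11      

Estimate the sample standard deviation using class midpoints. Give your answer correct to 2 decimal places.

28.64

Midpoints: 30, 50, 70, 90, 110, 130
n = 117, Σfm = 9110, mean = 77.8632
Σfm² = 804500
Σf(m − x̄)² = Σfm² − (Σfm)²/n = 804500 − 9110²/117 = 95165.8120
Sample variance = 95165.8120 / 116 = 820.3949
Standard deviation = √820.3949 = 28.6425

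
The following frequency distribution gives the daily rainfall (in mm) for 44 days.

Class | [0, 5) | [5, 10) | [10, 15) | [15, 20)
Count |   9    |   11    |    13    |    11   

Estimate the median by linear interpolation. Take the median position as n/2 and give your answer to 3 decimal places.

Cumulative frequencies: 9, 20, 33, 44
n = 44; position = n/2 = 22.
This falls in the class [10, 15): L = 10, F = 20, f = 13, h = 5.
Median ≈ 10 + ((22 − 20) / 13) × 5 = 10.7692

10.769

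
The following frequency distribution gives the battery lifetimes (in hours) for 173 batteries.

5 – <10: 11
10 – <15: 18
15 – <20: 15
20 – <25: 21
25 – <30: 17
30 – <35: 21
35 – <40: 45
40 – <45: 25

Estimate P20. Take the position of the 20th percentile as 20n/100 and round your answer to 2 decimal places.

16.87

Cumulative frequencies: 11, 29, 44, 65, 82, 103, 148, 173
n = 173; position = 20n/100 = 34.6.
This falls in the class 15 – <20: L = 15, F = 29, f = 15, h = 5.
20th percentile ≈ 15 + ((34.6 − 29) / 15) × 5 = 16.8667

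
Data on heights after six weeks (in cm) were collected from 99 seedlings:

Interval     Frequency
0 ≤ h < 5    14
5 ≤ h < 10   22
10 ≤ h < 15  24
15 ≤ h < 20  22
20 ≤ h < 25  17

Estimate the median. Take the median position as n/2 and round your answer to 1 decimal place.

Cumulative frequencies: 14, 36, 60, 82, 99
n = 99; position = n/2 = 49.5.
This falls in the class 10 ≤ h < 15: L = 10, F = 36, f = 24, h = 5.
Median ≈ 10 + ((49.5 − 36) / 24) × 5 = 12.8125

12.8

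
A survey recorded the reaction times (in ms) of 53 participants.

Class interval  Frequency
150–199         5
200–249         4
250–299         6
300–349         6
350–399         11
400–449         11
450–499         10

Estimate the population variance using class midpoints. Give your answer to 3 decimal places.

Midpoints: 174.5, 224.5, 274.5, 324.5, 374.5, 424.5, 474.5
n = 53, Σfm = 18898.5, mean = 356.5755
Σfm² = 7214213.25
Σf(m − x̄)² = Σfm² − (Σfm)²/n = 7214213.25 − 18898.5²/53 = 475471.6981
Population variance = 475471.6981 / 53 = 8971.1641

8971.164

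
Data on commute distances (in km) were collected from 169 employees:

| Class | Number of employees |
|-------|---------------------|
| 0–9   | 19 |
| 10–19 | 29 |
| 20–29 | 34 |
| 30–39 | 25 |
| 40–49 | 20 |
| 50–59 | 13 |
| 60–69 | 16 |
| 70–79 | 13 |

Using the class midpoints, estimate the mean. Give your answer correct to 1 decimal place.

34.3

Midpoints: 4.5, 14.5, 24.5, 34.5, 44.5, 54.5, 64.5, 74.5
Σfm = 19×4.5 + 29×14.5 + 34×24.5 + 25×34.5 + 20×44.5 + 13×54.5 + 16×64.5 + 13×74.5 = 5800.5
n = Σf = 169
Mean = 5800.5 / 169 = 34.3225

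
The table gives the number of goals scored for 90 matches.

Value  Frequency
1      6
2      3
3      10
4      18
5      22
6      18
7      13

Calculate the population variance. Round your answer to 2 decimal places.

Values: 1, 2, 3, 4, 5, 6, 7
n = 90, Σfx = 423, mean = 4.7000
Σfx² = 2231
Σf(x − x̄)² = Σfx² − (Σfx)²/n = 2231 − 423²/90 = 242.9000
Population variance = 242.9000 / 90 = 2.6989

2.70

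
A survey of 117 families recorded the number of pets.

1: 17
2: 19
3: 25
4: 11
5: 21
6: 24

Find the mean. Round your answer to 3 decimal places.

Values: 1, 2, 3, 4, 5, 6
Σfx = 17×1 + 19×2 + 25×3 + 11×4 + 21×5 + 24×6 = 423
n = Σf = 117
Mean = 423 / 117 = 3.6154

3.615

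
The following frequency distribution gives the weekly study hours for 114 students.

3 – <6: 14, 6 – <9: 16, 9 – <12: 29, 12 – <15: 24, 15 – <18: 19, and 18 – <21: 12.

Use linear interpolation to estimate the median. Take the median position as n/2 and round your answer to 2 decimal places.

11.79

Cumulative frequencies: 14, 30, 59, 83, 102, 114
n = 114; position = n/2 = 57.
This falls in the class 9 – <12: L = 9, F = 30, f = 29, h = 3.
Median ≈ 9 + ((57 − 30) / 29) × 3 = 11.7931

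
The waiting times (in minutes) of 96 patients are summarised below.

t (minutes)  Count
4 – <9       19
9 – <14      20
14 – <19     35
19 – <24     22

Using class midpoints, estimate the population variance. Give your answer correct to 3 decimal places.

Midpoints: 6.5, 11.5, 16.5, 21.5
n = 96, Σfm = 1404, mean = 14.6250
Σfm² = 23146
Σf(m − x̄)² = Σfm² − (Σfm)²/n = 23146 − 1404²/96 = 2612.5000
Population variance = 2612.5000 / 96 = 27.2135

27.214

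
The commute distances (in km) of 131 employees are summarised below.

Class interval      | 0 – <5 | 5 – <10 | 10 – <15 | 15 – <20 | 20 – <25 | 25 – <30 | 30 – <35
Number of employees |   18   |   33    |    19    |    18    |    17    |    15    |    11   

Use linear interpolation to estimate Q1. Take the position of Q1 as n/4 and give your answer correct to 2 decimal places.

7.23

Cumulative frequencies: 18, 51, 70, 88, 105, 120, 131
n = 131; position = n/4 = 32.75.
This falls in the class 5 – <10: L = 5, F = 18, f = 33, h = 5.
Lower quartile ≈ 5 + ((32.75 − 18) / 33) × 5 = 7.2348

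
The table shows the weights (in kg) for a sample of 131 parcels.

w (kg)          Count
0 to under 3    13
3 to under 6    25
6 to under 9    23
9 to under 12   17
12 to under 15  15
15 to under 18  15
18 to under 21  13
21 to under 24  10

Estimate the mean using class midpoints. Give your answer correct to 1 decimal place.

10.8

Midpoints: 1.5, 4.5, 7.5, 10.5, 13.5, 16.5, 19.5, 22.5
Σfm = 13×1.5 + 25×4.5 + 23×7.5 + 17×10.5 + 15×13.5 + 15×16.5 + 13×19.5 + 10×22.5 = 1411.5
n = Σf = 131
Mean = 1411.5 / 131 = 10.7748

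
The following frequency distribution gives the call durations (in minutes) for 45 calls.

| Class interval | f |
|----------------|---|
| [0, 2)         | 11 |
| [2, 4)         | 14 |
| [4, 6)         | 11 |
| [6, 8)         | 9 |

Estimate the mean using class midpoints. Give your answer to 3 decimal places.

Midpoints: 1, 3, 5, 7
Σfm = 11×1 + 14×3 + 11×5 + 9×7 = 171
n = Σf = 45
Mean = 171 / 45 = 3.8000

3.800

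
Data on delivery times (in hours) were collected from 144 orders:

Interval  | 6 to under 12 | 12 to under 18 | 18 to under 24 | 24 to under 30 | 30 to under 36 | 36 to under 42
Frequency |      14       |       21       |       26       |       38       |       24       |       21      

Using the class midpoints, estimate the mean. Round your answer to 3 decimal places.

Midpoints: 9, 15, 21, 27, 33, 39
Σfm = 14×9 + 21×15 + 26×21 + 38×27 + 24×33 + 21×39 = 3624
n = Σf = 144
Mean = 3624 / 144 = 25.1667

25.167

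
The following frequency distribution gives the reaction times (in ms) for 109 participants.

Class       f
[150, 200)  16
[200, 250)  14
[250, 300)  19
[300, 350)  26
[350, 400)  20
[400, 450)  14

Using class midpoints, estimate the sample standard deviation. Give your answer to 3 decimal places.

79.747

Midpoints: 175, 225, 275, 325, 375, 425
n = 109, Σfm = 33075, mean = 303.4404
Σfm² = 10723125
Σf(m − x̄)² = Σfm² − (Σfm)²/n = 10723125 − 33075²/109 = 686834.8624
Sample variance = 686834.8624 / 108 = 6359.5821
Standard deviation = √6359.5821 = 79.7470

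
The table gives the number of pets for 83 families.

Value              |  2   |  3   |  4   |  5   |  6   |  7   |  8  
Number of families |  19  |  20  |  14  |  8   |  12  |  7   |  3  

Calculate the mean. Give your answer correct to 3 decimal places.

4.084

Values: 2, 3, 4, 5, 6, 7, 8
Σfx = 19×2 + 20×3 + 14×4 + 8×5 + 12×6 + 7×7 + 3×8 = 339
n = Σf = 83
Mean = 339 / 83 = 4.0843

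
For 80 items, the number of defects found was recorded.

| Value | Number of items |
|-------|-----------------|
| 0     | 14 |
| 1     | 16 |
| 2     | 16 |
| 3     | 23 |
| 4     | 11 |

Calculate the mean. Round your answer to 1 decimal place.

Values: 0, 1, 2, 3, 4
Σfx = 14×0 + 16×1 + 16×2 + 23×3 + 11×4 = 161
n = Σf = 80
Mean = 161 / 80 = 2.0125

2.0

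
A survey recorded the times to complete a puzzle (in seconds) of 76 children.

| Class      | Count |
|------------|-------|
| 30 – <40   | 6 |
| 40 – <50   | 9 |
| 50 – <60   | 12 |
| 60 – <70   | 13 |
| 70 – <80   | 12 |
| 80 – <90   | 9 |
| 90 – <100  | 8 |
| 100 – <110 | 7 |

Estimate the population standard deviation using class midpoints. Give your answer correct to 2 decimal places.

20.48

Midpoints: 35, 45, 55, 65, 75, 85, 95, 105
n = 76, Σfm = 5280, mean = 69.4737
Σfm² = 398700
Σf(m − x̄)² = Σfm² − (Σfm)²/n = 398700 − 5280²/76 = 31878.9474
Population variance = 31878.9474 / 76 = 419.4598
Standard deviation = √419.4598 = 20.4807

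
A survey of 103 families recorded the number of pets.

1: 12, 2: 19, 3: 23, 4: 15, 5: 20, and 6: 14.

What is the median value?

3

Cumulative frequencies: 12, 31, 54, 69, 89, 103
n = 103, so the median is the value in position (n+1)/2 = 52.
Position 52 falls at value 3.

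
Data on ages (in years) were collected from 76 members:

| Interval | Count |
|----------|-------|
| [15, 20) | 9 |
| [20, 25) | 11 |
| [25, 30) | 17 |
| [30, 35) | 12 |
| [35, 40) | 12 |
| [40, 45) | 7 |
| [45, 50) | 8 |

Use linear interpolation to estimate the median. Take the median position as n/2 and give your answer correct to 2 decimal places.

Cumulative frequencies: 9, 20, 37, 49, 61, 68, 76
n = 76; position = n/2 = 38.
This falls in the class [30, 35): L = 30, F = 37, f = 12, h = 5.
Median ≈ 30 + ((38 − 37) / 12) × 5 = 30.4167

30.42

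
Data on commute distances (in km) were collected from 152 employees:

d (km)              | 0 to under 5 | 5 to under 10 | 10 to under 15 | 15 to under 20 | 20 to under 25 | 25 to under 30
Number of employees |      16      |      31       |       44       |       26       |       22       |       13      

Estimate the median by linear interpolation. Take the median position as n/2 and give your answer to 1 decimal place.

Cumulative frequencies: 16, 47, 91, 117, 139, 152
n = 152; position = n/2 = 76.
This falls in the class 10 to under 15: L = 10, F = 47, f = 44, h = 5.
Median ≈ 10 + ((76 − 47) / 44) × 5 = 13.2955

13.3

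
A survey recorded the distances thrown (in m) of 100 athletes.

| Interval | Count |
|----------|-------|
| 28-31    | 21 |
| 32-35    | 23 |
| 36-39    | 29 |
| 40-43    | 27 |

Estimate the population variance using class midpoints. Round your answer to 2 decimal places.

Midpoints: 29.5, 33.5, 37.5, 41.5
n = 100, Σfm = 3598, mean = 35.9800
Σfm² = 131369
Σf(m − x̄)² = Σfm² − (Σfm)²/n = 131369 − 3598²/100 = 1912.9600
Population variance = 1912.9600 / 100 = 19.1296

19.13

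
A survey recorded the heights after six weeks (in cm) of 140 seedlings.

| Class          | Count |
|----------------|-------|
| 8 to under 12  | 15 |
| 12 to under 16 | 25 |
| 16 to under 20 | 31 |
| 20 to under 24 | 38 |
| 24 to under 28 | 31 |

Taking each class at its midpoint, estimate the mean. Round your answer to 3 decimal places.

Midpoints: 10, 14, 18, 22, 26
Σfm = 15×10 + 25×14 + 31×18 + 38×22 + 31×26 = 2700
n = Σf = 140
Mean = 2700 / 140 = 19.2857

19.286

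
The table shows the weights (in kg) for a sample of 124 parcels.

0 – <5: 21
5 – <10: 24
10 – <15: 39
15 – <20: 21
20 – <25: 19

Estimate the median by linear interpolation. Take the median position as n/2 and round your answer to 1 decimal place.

12.2

Cumulative frequencies: 21, 45, 84, 105, 124
n = 124; position = n/2 = 62.
This falls in the class 10 – <15: L = 10, F = 45, f = 39, h = 5.
Median ≈ 10 + ((62 − 45) / 39) × 5 = 12.1795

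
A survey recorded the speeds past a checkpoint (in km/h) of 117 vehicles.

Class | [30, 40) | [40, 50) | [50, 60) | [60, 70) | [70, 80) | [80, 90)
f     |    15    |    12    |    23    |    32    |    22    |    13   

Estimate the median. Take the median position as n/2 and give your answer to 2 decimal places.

62.66

Cumulative frequencies: 15, 27, 50, 82, 104, 117
n = 117; position = n/2 = 58.5.
This falls in the class [60, 70): L = 60, F = 50, f = 32, h = 10.
Median ≈ 60 + ((58.5 − 50) / 32) × 10 = 62.6562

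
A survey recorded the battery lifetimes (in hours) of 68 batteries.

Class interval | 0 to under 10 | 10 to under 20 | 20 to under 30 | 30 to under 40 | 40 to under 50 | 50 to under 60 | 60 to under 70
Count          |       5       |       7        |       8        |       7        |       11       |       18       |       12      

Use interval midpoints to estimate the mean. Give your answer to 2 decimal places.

41.76

Midpoints: 5, 15, 25, 35, 45, 55, 65
Σfm = 5×5 + 7×15 + 8×25 + 7×35 + 11×45 + 18×55 + 12×65 = 2840
n = Σf = 68
Mean = 2840 / 68 = 41.7647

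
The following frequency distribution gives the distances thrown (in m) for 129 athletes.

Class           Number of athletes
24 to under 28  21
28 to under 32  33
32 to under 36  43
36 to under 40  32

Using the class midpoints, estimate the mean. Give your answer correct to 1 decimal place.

32.7

Midpoints: 26, 30, 34, 38
Σfm = 21×26 + 33×30 + 43×34 + 32×38 = 4214
n = Σf = 129
Mean = 4214 / 129 = 32.6667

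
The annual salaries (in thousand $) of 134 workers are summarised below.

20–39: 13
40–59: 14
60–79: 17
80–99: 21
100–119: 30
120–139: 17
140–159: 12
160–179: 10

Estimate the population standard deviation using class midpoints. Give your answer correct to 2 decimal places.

39.87

Midpoints: 29.5, 49.5, 69.5, 89.5, 109.5, 129.5, 149.5, 169.5
n = 134, Σfm = 13113, mean = 97.8582
Σfm² = 1496253.5
Σf(m − x̄)² = Σfm² − (Σfm)²/n = 1496253.5 − 13113²/134 = 213038.8060
Population variance = 213038.8060 / 134 = 1589.8418
Standard deviation = √1589.8418 = 39.8728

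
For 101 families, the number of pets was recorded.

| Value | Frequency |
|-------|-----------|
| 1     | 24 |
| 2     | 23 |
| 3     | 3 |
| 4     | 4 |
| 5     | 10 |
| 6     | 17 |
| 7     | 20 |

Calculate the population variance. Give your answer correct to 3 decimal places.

5.605

Values: 1, 2, 3, 4, 5, 6, 7
n = 101, Σfx = 387, mean = 3.8317
Σfx² = 2049
Σf(x − x̄)² = Σfx² − (Σfx)²/n = 2049 − 387²/101 = 566.1386
Population variance = 566.1386 / 101 = 5.6053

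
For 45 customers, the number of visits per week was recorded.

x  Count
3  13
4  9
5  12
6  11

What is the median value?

5

Cumulative frequencies: 13, 22, 34, 45
n = 45, so the median is the value in position (n+1)/2 = 23.
Position 23 falls at value 5.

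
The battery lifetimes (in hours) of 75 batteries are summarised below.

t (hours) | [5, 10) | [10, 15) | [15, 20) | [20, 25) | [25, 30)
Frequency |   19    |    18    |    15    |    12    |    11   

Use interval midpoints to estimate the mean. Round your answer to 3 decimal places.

16.033

Midpoints: 7.5, 12.5, 17.5, 22.5, 27.5
Σfm = 19×7.5 + 18×12.5 + 15×17.5 + 12×22.5 + 11×27.5 = 1202.5
n = Σf = 75
Mean = 1202.5 / 75 = 16.0333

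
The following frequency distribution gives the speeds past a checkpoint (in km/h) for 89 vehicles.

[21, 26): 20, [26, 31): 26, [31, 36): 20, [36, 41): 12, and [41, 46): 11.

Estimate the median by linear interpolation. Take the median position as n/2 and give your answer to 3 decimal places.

Cumulative frequencies: 20, 46, 66, 78, 89
n = 89; position = n/2 = 44.5.
This falls in the class [26, 31): L = 26, F = 20, f = 26, h = 5.
Median ≈ 26 + ((44.5 − 20) / 26) × 5 = 30.7115

30.712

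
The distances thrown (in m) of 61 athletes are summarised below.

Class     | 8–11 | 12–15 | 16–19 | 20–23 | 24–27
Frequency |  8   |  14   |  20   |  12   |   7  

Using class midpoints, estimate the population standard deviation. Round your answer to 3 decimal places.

4.742

Midpoints: 9.5, 13.5, 17.5, 21.5, 25.5
n = 61, Σfm = 1051.5, mean = 17.2377
Σfm² = 19497.25
Σf(m − x̄)² = Σfm² − (Σfm)²/n = 19497.25 − 1051.5²/61 = 1371.8033
Population variance = 1371.8033 / 61 = 22.4886
Standard deviation = √22.4886 = 4.7422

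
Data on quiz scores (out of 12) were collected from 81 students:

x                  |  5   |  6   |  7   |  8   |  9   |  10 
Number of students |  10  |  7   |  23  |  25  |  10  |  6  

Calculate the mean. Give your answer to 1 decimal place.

Values: 5, 6, 7, 8, 9, 10
Σfx = 10×5 + 7×6 + 23×7 + 25×8 + 10×9 + 6×10 = 603
n = Σf = 81
Mean = 603 / 81 = 7.4444

7.4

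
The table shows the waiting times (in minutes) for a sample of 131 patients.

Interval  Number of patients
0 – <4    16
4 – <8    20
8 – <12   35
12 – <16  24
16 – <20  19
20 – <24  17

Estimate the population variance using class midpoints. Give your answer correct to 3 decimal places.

Midpoints: 2, 6, 10, 14, 18, 22
n = 131, Σfm = 1554, mean = 11.8626
Σfm² = 23372
Σf(m − x̄)² = Σfm² − (Σfm)²/n = 23372 − 1554²/131 = 4937.5267
Population variance = 4937.5267 / 131 = 37.6910

37.691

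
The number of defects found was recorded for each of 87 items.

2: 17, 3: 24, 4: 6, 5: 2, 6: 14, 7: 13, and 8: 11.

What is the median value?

Cumulative frequencies: 17, 41, 47, 49, 63, 76, 87
n = 87, so the median is the value in position (n+1)/2 = 44.
Position 44 falls at value 4.

4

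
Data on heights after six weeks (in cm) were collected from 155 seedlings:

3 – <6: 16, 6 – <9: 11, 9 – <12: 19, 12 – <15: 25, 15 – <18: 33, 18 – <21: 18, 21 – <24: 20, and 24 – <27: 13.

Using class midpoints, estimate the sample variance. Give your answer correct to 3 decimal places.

Midpoints: 4.5, 7.5, 10.5, 13.5, 16.5, 19.5, 22.5, 25.5
n = 155, Σfm = 2368.5, mean = 15.2806
Σfm² = 42000.75
Σf(m − x̄)² = Σfm² − (Σfm)²/n = 42000.75 − 2368.5²/155 = 5808.5419
Sample variance = 5808.5419 / 154 = 37.7178

37.718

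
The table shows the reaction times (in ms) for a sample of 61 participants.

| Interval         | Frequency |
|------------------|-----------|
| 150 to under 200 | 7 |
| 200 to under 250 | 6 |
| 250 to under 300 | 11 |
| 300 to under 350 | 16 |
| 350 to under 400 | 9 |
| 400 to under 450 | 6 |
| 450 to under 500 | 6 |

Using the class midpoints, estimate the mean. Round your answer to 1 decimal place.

Midpoints: 175, 225, 275, 325, 375, 425, 475
Σfm = 7×175 + 6×225 + 11×275 + 16×325 + 9×375 + 6×425 + 6×475 = 19575
n = Σf = 61
Mean = 19575 / 61 = 320.9016

320.9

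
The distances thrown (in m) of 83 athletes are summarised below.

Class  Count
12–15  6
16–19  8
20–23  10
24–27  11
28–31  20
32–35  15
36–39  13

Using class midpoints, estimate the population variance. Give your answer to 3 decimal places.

Midpoints: 13.5, 17.5, 21.5, 25.5, 29.5, 33.5, 37.5
n = 83, Σfm = 2296.5, mean = 27.6687
Σfm² = 67838.75
Σf(m − x̄)² = Σfm² − (Σfm)²/n = 67838.75 − 2296.5²/83 = 4297.6386
Population variance = 4297.6386 / 83 = 51.7788

51.779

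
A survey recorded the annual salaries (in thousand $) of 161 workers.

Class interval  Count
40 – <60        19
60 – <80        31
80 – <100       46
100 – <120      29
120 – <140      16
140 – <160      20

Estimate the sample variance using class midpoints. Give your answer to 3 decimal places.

908.012

Midpoints: 50, 70, 90, 110, 130, 150
n = 161, Σfm = 15530, mean = 96.4596
Σfm² = 1643300
Σf(m − x̄)² = Σfm² − (Σfm)²/n = 1643300 − 15530²/161 = 145281.9876
Sample variance = 145281.9876 / 160 = 908.0124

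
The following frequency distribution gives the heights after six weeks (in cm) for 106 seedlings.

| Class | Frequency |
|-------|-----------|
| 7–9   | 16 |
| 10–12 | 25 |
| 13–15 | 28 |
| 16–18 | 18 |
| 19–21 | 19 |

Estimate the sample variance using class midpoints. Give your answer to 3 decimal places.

Midpoints: 8, 11, 14, 17, 20
n = 106, Σfm = 1481, mean = 13.9717
Σfm² = 22339
Σf(m − x̄)² = Σfm² − (Σfm)²/n = 22339 − 1481²/106 = 1646.9151
Sample variance = 1646.9151 / 105 = 15.6849

15.685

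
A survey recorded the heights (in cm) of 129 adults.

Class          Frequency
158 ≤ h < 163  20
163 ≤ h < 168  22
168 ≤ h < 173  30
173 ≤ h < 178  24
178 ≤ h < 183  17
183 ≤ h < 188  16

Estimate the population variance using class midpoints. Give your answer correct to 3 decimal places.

Midpoints: 160.5, 165.5, 170.5, 175.5, 180.5, 185.5
n = 129, Σfm = 22214.5, mean = 172.2054
Σfm² = 3833532.25
Σf(m − x̄)² = Σfm² − (Σfm)²/n = 3833532.25 − 22214.5²/129 = 8074.8062
Population variance = 8074.8062 / 129 = 62.5954

62.595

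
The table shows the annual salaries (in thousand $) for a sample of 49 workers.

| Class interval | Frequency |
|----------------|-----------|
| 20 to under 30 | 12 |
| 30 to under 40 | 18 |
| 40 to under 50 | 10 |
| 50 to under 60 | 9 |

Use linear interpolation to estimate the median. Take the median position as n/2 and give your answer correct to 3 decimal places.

Cumulative frequencies: 12, 30, 40, 49
n = 49; position = n/2 = 24.5.
This falls in the class 30 to under 40: L = 30, F = 12, f = 18, h = 10.
Median ≈ 30 + ((24.5 − 12) / 18) × 10 = 36.9444

36.944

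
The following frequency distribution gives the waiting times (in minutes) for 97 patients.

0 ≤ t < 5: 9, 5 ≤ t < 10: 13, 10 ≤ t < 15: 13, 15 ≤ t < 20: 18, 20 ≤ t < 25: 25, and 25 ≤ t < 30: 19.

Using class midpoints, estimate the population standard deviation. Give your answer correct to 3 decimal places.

Midpoints: 2.5, 7.5, 12.5, 17.5, 22.5, 27.5
n = 97, Σfm = 1682.5, mean = 17.3454
Σfm² = 35356.25
Σf(m − x̄)² = Σfm² − (Σfm)²/n = 35356.25 − 1682.5²/97 = 6172.6804
Population variance = 6172.6804 / 97 = 63.6359
Standard deviation = √63.6359 = 7.9772

7.977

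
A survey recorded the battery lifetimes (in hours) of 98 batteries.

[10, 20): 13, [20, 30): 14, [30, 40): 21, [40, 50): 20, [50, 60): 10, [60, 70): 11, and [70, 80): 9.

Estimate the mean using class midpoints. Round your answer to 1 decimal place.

Midpoints: 15, 25, 35, 45, 55, 65, 75
Σfm = 13×15 + 14×25 + 21×35 + 20×45 + 10×55 + 11×65 + 9×75 = 4120
n = Σf = 98
Mean = 4120 / 98 = 42.0408

42.0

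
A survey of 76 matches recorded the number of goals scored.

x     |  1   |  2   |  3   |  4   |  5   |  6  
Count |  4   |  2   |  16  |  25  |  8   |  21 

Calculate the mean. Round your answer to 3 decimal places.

Values: 1, 2, 3, 4, 5, 6
Σfx = 4×1 + 2×2 + 16×3 + 25×4 + 8×5 + 21×6 = 322
n = Σf = 76
Mean = 322 / 76 = 4.2368

4.237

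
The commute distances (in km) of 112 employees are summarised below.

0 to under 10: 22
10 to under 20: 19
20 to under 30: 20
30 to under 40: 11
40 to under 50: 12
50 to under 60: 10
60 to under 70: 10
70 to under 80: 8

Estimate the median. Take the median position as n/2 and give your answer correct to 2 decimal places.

Cumulative frequencies: 22, 41, 61, 72, 84, 94, 104, 112
n = 112; position = n/2 = 56.
This falls in the class 20 to under 30: L = 20, F = 41, f = 20, h = 10.
Median ≈ 20 + ((56 − 41) / 20) × 10 = 27.5000

27.50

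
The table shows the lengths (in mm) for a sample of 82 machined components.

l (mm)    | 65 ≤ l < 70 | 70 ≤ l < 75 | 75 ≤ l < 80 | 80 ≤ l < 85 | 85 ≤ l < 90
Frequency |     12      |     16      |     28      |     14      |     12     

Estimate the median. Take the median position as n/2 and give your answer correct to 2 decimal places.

77.32

Cumulative frequencies: 12, 28, 56, 70, 82
n = 82; position = n/2 = 41.
This falls in the class 75 ≤ l < 80: L = 75, F = 28, f = 28, h = 5.
Median ≈ 75 + ((41 − 28) / 28) × 5 = 77.3214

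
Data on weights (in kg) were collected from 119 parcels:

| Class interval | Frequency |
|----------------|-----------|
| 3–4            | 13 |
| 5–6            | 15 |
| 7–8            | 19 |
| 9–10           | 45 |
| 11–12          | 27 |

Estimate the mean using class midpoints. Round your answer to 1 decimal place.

Midpoints: 3.5, 5.5, 7.5, 9.5, 11.5
Σfm = 13×3.5 + 15×5.5 + 19×7.5 + 45×9.5 + 27×11.5 = 1008.5
n = Σf = 119
Mean = 1008.5 / 119 = 8.4748

8.5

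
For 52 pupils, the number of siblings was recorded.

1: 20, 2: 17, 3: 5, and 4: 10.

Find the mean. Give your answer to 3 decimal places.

Values: 1, 2, 3, 4
Σfx = 20×1 + 17×2 + 5×3 + 10×4 = 109
n = Σf = 52
Mean = 109 / 52 = 2.0962

2.096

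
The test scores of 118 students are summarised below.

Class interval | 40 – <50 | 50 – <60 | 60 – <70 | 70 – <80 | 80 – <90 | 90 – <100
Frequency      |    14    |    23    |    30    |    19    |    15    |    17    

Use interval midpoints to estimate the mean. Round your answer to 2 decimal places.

Midpoints: 45, 55, 65, 75, 85, 95
Σfm = 14×45 + 23×55 + 30×65 + 19×75 + 15×85 + 17×95 = 8160
n = Σf = 118
Mean = 8160 / 118 = 69.1525

69.15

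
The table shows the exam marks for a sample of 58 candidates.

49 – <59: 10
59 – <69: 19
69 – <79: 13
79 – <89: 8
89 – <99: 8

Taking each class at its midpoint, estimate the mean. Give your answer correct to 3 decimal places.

Midpoints: 54, 64, 74, 84, 94
Σfm = 10×54 + 19×64 + 13×74 + 8×84 + 8×94 = 4142
n = Σf = 58
Mean = 4142 / 58 = 71.4138

71.414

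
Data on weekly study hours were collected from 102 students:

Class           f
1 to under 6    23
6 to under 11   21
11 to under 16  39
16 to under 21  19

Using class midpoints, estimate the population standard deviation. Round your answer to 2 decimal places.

Midpoints: 3.5, 8.5, 13.5, 18.5
n = 102, Σfm = 1137, mean = 11.1471
Σfm² = 15409.5
Σf(m − x̄)² = Σfm² − (Σfm)²/n = 15409.5 − 1137²/102 = 2735.2941
Population variance = 2735.2941 / 102 = 26.8166
Standard deviation = √26.8166 = 5.1785

5.18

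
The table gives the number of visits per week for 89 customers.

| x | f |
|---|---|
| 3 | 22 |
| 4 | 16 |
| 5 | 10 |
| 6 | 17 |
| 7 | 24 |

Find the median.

5

Cumulative frequencies: 22, 38, 48, 65, 89
n = 89, so the median is the value in position (n+1)/2 = 45.
Position 45 falls at value 5.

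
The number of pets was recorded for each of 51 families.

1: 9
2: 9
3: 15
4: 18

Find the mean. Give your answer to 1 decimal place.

2.8

Values: 1, 2, 3, 4
Σfx = 9×1 + 9×2 + 15×3 + 18×4 = 144
n = Σf = 51
Mean = 144 / 51 = 2.8235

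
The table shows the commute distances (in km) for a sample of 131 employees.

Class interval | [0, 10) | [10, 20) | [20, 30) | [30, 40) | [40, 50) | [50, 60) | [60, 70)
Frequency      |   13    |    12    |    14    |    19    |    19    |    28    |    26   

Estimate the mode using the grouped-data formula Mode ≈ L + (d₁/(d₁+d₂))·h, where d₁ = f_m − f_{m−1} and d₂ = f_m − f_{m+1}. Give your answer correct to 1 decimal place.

58.2

Modal class: [50, 60) (highest frequency 28).
d₁ = 28 − 19 = 9, d₂ = 28 − 26 = 2
Mode ≈ 50 + (9/(9+2)) × 10 = 50 + 8.1818 = 58.1818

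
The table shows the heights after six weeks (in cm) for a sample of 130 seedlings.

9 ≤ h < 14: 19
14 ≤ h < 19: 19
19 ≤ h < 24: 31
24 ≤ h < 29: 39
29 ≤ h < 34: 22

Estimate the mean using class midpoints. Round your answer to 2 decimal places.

22.50

Midpoints: 11.5, 16.5, 21.5, 26.5, 31.5
Σfm = 19×11.5 + 19×16.5 + 31×21.5 + 39×26.5 + 22×31.5 = 2925
n = Σf = 130
Mean = 2925 / 130 = 22.5000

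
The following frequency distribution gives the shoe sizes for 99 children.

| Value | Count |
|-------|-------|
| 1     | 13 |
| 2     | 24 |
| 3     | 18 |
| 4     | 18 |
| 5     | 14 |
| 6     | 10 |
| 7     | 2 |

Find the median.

Cumulative frequencies: 13, 37, 55, 73, 87, 97, 99
n = 99, so the median is the value in position (n+1)/2 = 50.
Position 50 falls at value 3.

3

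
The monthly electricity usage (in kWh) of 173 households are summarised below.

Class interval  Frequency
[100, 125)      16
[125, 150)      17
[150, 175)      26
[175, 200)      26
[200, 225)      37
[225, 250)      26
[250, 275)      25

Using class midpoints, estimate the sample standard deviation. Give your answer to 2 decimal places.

46.14

Midpoints: 112.5, 137.5, 162.5, 187.5, 212.5, 237.5, 262.5
n = 173, Σfm = 33837.5, mean = 195.5925
Σfm² = 6984531.25
Σf(m − x̄)² = Σfm² − (Σfm)²/n = 6984531.25 − 33837.5²/173 = 366170.5202
Sample variance = 366170.5202 / 172 = 2128.8984
Standard deviation = √2128.8984 = 46.1400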